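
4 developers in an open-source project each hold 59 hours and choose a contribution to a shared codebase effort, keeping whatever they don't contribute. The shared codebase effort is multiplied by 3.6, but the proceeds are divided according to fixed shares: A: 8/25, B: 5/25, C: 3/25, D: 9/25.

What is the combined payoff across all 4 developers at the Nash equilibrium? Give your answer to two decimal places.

542.80 hours

Player j's private return per contributed unit is 3.6 × (j's share). Contributing is weakly dominant for j when that share is at least 1/3.6 = 0.2778, and contributing 0 is dominant otherwise.
The shares above 0.2778 belong to A and D, contributing 59 each; the remaining 2 contribute 0. Total contributed: 118.
The shared codebase effort pays out 3.6 × 118 = 424.80 in total (split across the unequal shares, but the aggregate is all that matters for the group sum).
The 2 free-riders keep 59 each, adding 118. Group total = 118 + 424.80 = 542.80.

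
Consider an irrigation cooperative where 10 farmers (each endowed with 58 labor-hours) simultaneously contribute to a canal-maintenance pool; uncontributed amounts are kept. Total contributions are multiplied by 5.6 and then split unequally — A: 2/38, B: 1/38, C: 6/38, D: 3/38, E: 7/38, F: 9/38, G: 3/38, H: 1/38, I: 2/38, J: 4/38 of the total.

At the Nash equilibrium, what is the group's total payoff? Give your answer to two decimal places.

1113.60 labor-hours

Player j's private return per contributed unit is 5.6 × (j's share). Contributing is weakly dominant for j when that share is at least 1/5.6 = 0.1786, and contributing 0 is dominant otherwise.
E and F are above the threshold, contributing 58 each; the remaining 8 contribute 0. Total contributed: 116.
The canal-maintenance pool pays out 5.6 × 116 = 649.60 in total (split across the unequal shares, but the aggregate is all that matters for the group sum).
The 8 free-riders keep 58 each, adding 464. Group total = 464 + 649.60 = 1113.60.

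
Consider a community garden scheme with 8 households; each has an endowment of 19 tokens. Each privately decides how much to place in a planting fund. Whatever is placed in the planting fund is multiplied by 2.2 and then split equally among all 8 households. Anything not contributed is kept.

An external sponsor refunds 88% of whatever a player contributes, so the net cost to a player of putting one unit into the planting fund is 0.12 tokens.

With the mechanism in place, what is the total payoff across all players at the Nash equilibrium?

468.16 tokens

The effective private return per unit is now (2.2/8) / 0.12 = 2.2917 > 1, so every player's dominant strategy flips to full contribution.
So the Nash equilibrium is full contribution by all 8; the group earns 8 × (19 × 0.88 + 2.2 × 19) = 468.16.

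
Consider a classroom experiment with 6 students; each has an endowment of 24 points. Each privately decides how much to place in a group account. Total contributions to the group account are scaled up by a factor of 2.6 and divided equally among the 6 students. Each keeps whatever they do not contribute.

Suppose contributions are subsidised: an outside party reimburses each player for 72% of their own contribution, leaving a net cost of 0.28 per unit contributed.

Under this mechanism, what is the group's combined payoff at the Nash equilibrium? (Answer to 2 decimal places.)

Under the mechanism each unit contributed yields (2.6/6) / 0.28 = 1.5476 back to its contributor per unit of net cost, which exceeds 1, making full contribution the dominant choice for everyone.
So the Nash equilibrium is full contribution by all 6; the group earns 6 × (24 × 0.72 + 2.6 × 24) = 478.08.

478.08 points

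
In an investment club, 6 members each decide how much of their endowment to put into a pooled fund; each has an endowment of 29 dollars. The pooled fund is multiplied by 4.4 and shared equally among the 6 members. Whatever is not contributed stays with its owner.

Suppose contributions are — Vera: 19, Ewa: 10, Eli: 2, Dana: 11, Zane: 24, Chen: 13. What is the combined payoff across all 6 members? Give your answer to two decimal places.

Total contributed: 19 + 10 + 2 + 11 + 24 + 13 = 79; total kept: 6 × 29 − 79 = 95.
The pooled fund pays out 4.4 × 79 = 347.60 in aggregate.
Group total = 95 + 347.60 = 442.60.

442.60 dollars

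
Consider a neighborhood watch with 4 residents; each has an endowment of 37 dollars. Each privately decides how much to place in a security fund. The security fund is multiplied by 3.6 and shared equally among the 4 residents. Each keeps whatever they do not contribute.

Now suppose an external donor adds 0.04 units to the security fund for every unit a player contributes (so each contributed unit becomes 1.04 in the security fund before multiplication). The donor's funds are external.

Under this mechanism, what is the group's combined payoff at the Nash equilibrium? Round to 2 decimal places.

148.00 dollars

Even with the mechanism, each unit contributed returns only 3.6 × 1.04 / 4 = 0.9360 per unit of net cost, so contributing nothing is still dominant.
Everyone keeps their endowment and the group total is 4 × 37 = 148.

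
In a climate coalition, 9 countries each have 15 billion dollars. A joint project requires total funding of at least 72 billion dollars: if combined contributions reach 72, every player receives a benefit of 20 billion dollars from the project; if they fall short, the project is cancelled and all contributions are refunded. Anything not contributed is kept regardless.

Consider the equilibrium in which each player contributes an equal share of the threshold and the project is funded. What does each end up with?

Equal share of the threshold: 72/9 = 8.
At this profile no one gains by cutting their contribution: any cut drops the total below 72, the project is cancelled, contributions are refunded, and the deviator ends with 15, which is less than 15 − 8 + 20 = 27. Contributing more than 8 just wastes the excess. So contributing exactly 8 is a best response.
Each player's payoff: 15 − 8 + 20 = 27.

27 billion dollars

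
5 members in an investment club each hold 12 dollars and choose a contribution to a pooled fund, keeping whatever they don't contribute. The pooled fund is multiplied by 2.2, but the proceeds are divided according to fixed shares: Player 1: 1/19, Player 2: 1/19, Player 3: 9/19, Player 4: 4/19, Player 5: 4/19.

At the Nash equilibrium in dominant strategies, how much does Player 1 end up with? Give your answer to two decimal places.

13.39 dollars

Player j's private return per contributed unit is 2.2 × (j's share). Contributing is weakly dominant for j when that share is at least 1/2.2 = 0.4545, and contributing 0 is dominant otherwise.
Player 3 alone (share 9/19) is above the threshold, contributing 12; the remaining 4 contribute 0. Total contributed: 12.
Player 1 keeps 12 and receives 2.2 × 12 × 1/19 = 1.39 from the pooled fund, for a payoff of 13.39.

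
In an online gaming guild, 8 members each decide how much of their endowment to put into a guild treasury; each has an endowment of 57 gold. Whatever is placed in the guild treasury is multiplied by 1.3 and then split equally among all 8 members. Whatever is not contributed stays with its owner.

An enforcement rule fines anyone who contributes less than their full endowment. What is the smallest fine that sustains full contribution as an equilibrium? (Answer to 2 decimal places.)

47.74 gold

Given the others contribute fully, the best deviation is to contribute 0 (any partial contribution still incurs the fine and gives up units whose private return 0.1625 is below 1).
Deviating from 57 to 0 saves 57 gold but forfeits the deviator's share of the drop in the guild treasury: 1.3/8 × 57 = 9.26.
So the deviation gain is 57 − 9.26 = 47.74, and the fine must be at least 47.74 gold to wipe it out.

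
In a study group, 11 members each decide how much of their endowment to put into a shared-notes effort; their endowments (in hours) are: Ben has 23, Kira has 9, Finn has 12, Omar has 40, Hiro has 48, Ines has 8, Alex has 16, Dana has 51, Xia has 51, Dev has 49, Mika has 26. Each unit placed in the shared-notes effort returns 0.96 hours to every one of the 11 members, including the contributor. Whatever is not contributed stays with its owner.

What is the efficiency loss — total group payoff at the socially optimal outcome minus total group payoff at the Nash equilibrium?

The private return per contributed unit is 0.96 < 1 for everyone, so the Nash equilibrium is zero contribution and the group total is Σ E_j = 23 + 9 + 12 + 40 + 48 + 8 + 16 + 51 + 51 + 49 + 26 = 333.
Each contributed unit returns 10.560 to the group, so the social optimum is full contribution by everyone: group total = 10.560 × 333 = 3516.48.
Efficiency loss = (10.560 − 1) × 333 = 3183.48.

3183.48 hours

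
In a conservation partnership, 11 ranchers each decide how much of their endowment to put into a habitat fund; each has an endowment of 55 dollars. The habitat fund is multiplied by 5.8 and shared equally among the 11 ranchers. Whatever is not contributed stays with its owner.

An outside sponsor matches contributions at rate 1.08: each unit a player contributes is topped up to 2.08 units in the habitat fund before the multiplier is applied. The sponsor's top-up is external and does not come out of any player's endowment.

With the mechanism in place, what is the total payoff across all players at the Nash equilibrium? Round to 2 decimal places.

The effective private return per unit is now 5.8 × 2.08 / 11 = 1.0967 > 1, so every player's dominant strategy flips to full contribution.
At the Nash equilibrium everyone contributes 55. Group total payoff = 5.8 × 2.08 × 605 = 7298.72.

7298.72 dollars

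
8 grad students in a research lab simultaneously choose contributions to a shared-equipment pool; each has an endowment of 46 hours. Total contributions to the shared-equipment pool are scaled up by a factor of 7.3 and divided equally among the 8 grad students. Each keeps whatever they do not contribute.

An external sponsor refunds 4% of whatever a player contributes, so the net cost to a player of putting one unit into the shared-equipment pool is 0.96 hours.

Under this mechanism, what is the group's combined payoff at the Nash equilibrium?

368.00 hours

With the mechanism, a contributed unit returns (7.3/8) / 0.96 = 0.9505 per unit of net cost — still below 1 — so contributing 0 remains dominant for every player.
At the Nash equilibrium no one contributes; group total payoff = 8 × 46 = 368.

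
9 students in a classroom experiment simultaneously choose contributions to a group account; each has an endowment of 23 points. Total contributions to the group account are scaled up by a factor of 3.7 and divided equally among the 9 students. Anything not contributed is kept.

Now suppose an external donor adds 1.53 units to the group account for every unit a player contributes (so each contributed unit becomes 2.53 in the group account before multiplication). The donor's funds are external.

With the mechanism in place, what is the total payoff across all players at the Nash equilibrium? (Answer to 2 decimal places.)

1937.73 points

With the mechanism, a contributed unit returns 3.7 × 2.53 / 9 = 1.0401 per unit of net cost to the contributor — now above 1 — so contributing fully is weakly dominant for every player.
So the Nash equilibrium is full contribution by all 9; the group earns 3.7 × 2.53 × 207 = 1937.73.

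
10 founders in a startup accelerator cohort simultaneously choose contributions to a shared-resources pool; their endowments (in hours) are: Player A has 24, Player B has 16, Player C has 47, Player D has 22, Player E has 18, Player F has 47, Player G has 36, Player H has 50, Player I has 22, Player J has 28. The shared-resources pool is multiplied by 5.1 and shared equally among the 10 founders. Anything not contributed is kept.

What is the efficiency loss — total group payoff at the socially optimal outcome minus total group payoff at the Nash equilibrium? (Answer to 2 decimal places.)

1271.00 hours

The private return per contributed unit is 5.1/10 = 0.5100 < 1 for every player regardless of endowment, so the Nash equilibrium is zero contribution and the group total is Σ E_j = 24 + 16 + 47 + 22 + 18 + 47 + 36 + 50 + 22 + 28 = 310.
Each contributed unit returns 5.100 to the group, so the social optimum is full contribution by everyone: group total = 5.100 × 310 = 1581.00.
Efficiency loss = (5.100 − 1) × 310 = 1271.00.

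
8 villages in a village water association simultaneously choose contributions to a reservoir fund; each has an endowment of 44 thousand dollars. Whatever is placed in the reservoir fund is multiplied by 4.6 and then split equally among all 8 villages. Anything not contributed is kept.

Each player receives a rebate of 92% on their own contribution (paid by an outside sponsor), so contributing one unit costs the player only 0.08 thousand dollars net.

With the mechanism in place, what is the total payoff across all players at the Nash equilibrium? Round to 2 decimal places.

The effective private return per unit is now (4.6/8) / 0.08 = 7.1875 > 1, so every player's dominant strategy flips to full contribution.
At the Nash equilibrium everyone contributes 44. Group total payoff = 8 × (44 × 0.92 + 4.6 × 44) = 1943.04.

1943.04 thousand dollars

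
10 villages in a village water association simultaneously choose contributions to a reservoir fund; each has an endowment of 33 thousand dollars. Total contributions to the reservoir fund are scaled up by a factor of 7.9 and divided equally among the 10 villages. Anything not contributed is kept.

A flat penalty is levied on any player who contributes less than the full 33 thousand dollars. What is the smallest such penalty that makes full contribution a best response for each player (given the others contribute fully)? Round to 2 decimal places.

6.93 thousand dollars

Given the others contribute fully, the best deviation is to contribute 0 (any partial contribution still incurs the fine and gives up units whose private return 0.7900 is below 1).
Deviating from 33 to 0 saves 33 thousand dollars but forfeits the deviator's share of the drop in the reservoir fund: 7.9/10 × 33 = 26.07.
So the deviation gain is 33 − 26.07 = 6.93, and the fine must be at least 6.93 thousand dollars to wipe it out.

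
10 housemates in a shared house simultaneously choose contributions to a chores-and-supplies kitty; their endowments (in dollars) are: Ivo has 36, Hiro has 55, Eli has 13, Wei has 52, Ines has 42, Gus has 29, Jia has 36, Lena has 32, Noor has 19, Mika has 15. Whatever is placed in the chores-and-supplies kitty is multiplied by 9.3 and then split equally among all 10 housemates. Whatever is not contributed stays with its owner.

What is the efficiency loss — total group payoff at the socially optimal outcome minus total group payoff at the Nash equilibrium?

2730.70 dollars

The private return per contributed unit is 9.3/10 = 0.9300 < 1 for every player regardless of endowment, so the Nash equilibrium is zero contribution and the group total is Σ E_j = 36 + 55 + 13 + 52 + 42 + 29 + 36 + 32 + 19 + 15 = 329.
Each contributed unit returns 9.300 to the group, so the social optimum is full contribution by everyone: group total = 9.300 × 329 = 3059.70.
Efficiency loss = (9.300 − 1) × 329 = 2730.70.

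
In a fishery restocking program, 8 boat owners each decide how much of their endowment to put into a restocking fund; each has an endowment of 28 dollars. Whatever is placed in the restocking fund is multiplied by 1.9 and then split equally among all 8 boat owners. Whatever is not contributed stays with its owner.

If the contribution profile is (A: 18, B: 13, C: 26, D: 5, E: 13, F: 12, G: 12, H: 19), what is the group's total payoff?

Total contributed: 18 + 13 + 26 + 5 + 13 + 12 + 12 + 19 = 118; total kept: 8 × 28 − 118 = 106.
The restocking fund pays out 1.9 × 118 = 224.20 in aggregate.
Group total = 106 + 224.20 = 330.20.

330.20 dollars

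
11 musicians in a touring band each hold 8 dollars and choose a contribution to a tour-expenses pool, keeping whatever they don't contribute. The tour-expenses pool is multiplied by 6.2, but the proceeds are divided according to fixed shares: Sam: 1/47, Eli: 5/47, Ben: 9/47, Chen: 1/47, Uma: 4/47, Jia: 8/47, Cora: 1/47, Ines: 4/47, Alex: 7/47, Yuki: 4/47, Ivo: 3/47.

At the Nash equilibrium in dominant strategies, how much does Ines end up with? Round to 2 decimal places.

16.44 dollars

A player with share s gets back 6.2·s per unit contributed, so full contribution is dominant for anyone with s > 1/6.2 = 0.1613 and zero contribution is dominant for anyone below.
Ben and Jia clear that bar, contributing 8 each; the remaining 9 contribute 0. Total contributed: 16.
Ines keeps 8 and receives 6.2 × 16 × 4/47 = 8.44 from the tour-expenses pool, for a payoff of 16.44.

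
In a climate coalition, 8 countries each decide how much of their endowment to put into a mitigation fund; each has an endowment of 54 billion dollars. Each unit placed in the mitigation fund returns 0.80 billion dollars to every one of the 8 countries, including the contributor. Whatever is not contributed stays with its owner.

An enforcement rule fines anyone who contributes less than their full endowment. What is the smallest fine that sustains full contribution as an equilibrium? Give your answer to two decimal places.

Given the others contribute fully, the best deviation is to contribute 0 (any partial contribution still incurs the fine and gives up units whose private return 0.80 is below 1).
Deviating from 54 to 0 saves 54 billion dollars but forfeits the deviator's share of the drop in the mitigation fund: 0.80 × 54 = 43.20.
So the deviation gain is 54 − 43.20 = 10.80, and the fine must be at least 10.80 billion dollars to wipe it out.

10.80 billion dollars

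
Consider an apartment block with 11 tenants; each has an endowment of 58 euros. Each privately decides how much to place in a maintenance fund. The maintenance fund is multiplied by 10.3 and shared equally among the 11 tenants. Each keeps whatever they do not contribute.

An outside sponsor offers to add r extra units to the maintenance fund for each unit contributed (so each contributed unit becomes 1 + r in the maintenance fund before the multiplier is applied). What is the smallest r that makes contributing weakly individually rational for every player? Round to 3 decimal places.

With matching at rate r, one contributed unit becomes (1 + r) in the maintenance fund and returns 10.3 × (1 + r) / 11 to the contributor.
Setting this equal to 1: 1 + r = 11/10.3 = 1.0680.
So the minimum matching rate is r = 1.0680 − 1 = 0.068.

0.068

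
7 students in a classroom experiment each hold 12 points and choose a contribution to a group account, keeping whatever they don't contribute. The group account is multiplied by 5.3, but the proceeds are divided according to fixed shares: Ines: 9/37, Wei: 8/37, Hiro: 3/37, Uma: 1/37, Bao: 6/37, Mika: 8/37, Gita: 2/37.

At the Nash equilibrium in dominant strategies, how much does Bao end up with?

Player j's private return per contributed unit is 5.3 × (j's share). Contributing is weakly dominant for j when that share is at least 1/5.3 = 0.1887, and contributing 0 is dominant otherwise.
Ines, Wei and Mika are above the threshold, contributing 12 each; the remaining 4 contribute 0. Total contributed: 36.
Bao keeps 12 and receives 5.3 × 36 × 6/37 = 30.94 from the group account, for a payoff of 42.94.

42.94 points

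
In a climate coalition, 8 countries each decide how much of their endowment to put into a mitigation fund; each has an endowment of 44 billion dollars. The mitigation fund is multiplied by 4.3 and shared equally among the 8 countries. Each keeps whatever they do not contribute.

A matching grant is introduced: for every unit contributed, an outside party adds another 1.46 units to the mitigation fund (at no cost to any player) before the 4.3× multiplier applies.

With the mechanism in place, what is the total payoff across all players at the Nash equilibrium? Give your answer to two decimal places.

3723.46 billion dollars

The effective private return per unit is now 4.3 × 2.46 / 8 = 1.3223 > 1, so every player's dominant strategy flips to full contribution.
So the Nash equilibrium is full contribution by all 8; the group earns 4.3 × 2.46 × 352 = 3723.46.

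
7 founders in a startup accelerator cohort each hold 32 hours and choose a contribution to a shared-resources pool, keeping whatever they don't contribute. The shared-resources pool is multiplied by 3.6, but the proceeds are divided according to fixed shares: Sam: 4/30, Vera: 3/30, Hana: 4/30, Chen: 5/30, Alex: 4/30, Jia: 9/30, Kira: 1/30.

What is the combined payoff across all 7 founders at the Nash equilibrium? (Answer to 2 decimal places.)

Each unit j contributes comes back to j as 3.6 × (j's share), so j prefers to contribute only if that share exceeds 1/3.6 = 0.2778; otherwise keeping the unit dominates.
Jia alone (share 9/30) is above the threshold, contributing 32; the remaining 6 contribute 0. Total contributed: 32.
The shared-resources pool pays out 3.6 × 32 = 115.20 in total (split across the unequal shares, but the aggregate is all that matters for the group sum).
The 6 free-riders keep 32 each, adding 192. Group total = 192 + 115.20 = 307.20.

307.20 hours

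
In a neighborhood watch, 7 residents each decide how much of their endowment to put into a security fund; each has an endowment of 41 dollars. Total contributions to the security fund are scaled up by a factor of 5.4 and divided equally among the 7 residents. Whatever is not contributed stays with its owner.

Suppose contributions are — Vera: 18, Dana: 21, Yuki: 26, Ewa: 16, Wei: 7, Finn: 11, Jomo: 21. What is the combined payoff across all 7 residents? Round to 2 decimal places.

815.00 dollars

Total contributed: 18 + 21 + 26 + 16 + 7 + 11 + 21 = 120; total kept: 7 × 41 − 120 = 167.
The security fund pays out 5.4 × 120 = 648.00 in aggregate.
Group total = 167 + 648.00 = 815.00.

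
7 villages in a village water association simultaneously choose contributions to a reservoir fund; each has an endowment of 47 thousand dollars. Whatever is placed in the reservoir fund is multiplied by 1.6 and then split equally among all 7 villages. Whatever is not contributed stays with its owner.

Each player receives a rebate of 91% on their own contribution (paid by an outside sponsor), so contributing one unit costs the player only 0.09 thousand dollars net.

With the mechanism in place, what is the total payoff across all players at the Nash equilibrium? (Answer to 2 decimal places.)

Under the mechanism each unit contributed yields (1.6/7) / 0.09 = 2.5397 back to its contributor per unit of net cost, which exceeds 1, making full contribution the dominant choice for everyone.
At the Nash equilibrium everyone contributes 47. Group total payoff = 7 × (47 × 0.91 + 1.6 × 47) = 825.79.

825.79 thousand dollars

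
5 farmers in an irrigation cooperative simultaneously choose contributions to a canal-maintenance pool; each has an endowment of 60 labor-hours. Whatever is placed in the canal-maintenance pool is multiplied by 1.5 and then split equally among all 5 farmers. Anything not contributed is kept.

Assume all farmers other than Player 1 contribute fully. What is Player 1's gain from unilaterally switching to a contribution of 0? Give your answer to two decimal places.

42.00 labor-hours

Switching from a contribution of 60 to 0 lets Player 1 keep an extra 60 labor-hours, but lowers the canal-maintenance pool by 60, which costs Player 1 their own share of that drop: 1.5/5 × 60 = 18.00.
Net gain = 60 − 18.00 = 42.00. The private return per contributed unit (0.3000) is below 1, so free-riding is indeed the best response regardless of what the others do.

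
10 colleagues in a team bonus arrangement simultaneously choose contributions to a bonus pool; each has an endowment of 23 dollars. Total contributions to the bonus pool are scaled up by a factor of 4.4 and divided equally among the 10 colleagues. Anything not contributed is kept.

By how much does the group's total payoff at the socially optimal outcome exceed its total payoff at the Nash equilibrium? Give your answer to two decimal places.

Each contributed unit returns 4.4/10 = 0.4400 to its contributor — below 1 — so contributing 0 is dominant for every player. At the Nash equilibrium everyone keeps their 23, and the group total is 10 × 23 = 230.
Each contributed unit returns 4.400 to the group as a whole (0.4400 to each of 10 players), which exceeds 1, so the social optimum is full contribution: group total = 4.400 × 230 = 1012.00.
Efficiency loss = 1012.00 − 230 = 782.00.

782.00 dollars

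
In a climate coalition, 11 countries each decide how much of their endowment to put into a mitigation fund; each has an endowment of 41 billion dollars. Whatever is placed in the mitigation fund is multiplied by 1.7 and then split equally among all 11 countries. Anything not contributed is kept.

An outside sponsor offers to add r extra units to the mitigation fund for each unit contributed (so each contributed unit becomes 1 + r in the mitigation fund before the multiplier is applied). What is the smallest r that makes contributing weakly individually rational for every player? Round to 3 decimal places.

5.471

With matching at rate r, one contributed unit becomes (1 + r) in the mitigation fund and returns 1.7 × (1 + r) / 11 to the contributor.
Setting this equal to 1: 1 + r = 11/1.7 = 6.4706.
So the minimum matching rate is r = 6.4706 − 1 = 5.471.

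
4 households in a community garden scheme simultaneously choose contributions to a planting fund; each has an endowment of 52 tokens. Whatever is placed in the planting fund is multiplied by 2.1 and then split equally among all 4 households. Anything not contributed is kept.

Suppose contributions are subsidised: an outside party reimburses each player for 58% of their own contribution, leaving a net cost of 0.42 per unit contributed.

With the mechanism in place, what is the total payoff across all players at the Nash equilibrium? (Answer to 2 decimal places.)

With the mechanism, a contributed unit returns (2.1/4) / 0.42 = 1.2500 per unit of net cost to the contributor — now above 1 — so contributing fully is weakly dominant for every player.
At the Nash equilibrium everyone contributes 52. Group total payoff = 4 × (52 × 0.58 + 2.1 × 52) = 557.44.

557.44 tokens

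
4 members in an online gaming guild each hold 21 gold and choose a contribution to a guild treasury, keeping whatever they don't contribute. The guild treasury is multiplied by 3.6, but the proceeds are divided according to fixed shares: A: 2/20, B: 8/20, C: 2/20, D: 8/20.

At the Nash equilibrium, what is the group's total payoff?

193.20 gold

Player j's private return per contributed unit is 3.6 × (j's share). Contributing is weakly dominant for j when that share is at least 1/3.6 = 0.2778, and contributing 0 is dominant otherwise.
The shares above 0.2778 belong to B and D, contributing 21 each; the remaining 2 contribute 0. Total contributed: 42.
The guild treasury pays out 3.6 × 42 = 151.20 in total (split across the unequal shares, but the aggregate is all that matters for the group sum).
The 2 free-riders keep 21 each, adding 42. Group total = 42 + 151.20 = 193.20.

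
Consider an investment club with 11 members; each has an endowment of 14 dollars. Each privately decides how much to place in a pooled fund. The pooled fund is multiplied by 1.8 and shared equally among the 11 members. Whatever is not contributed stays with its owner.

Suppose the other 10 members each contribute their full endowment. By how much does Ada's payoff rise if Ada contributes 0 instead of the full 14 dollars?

Switching from a contribution of 14 to 0 lets Ada keep an extra 14 dollars, but lowers the pooled fund by 14, which costs Ada their own share of that drop: 1.8/11 × 14 = 2.29.
Net gain = 14 − 2.29 = 11.71. The private return per contributed unit (0.1636) is below 1, so free-riding is indeed the best response regardless of what the others do.

11.71 dollars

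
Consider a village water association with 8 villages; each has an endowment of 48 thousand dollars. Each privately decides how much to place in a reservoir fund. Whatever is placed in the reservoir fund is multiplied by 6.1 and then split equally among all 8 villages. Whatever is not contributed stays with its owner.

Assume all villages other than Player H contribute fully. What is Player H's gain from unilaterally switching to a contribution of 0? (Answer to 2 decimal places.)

Switching from a contribution of 48 to 0 lets Player H keep an extra 48 thousand dollars, but lowers the reservoir fund by 48, which costs Player H their own share of that drop: 6.1/8 × 48 = 36.60.
Net gain = 48 − 36.60 = 11.40. The private return per contributed unit (0.7625) is below 1, so free-riding is indeed the best response regardless of what the others do.

11.40 thousand dollars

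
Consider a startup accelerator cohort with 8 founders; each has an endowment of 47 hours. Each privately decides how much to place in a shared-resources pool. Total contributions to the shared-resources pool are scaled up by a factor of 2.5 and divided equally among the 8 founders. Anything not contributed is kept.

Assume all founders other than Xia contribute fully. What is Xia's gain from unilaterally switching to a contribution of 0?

32.31 hours

Switching from a contribution of 47 to 0 lets Xia keep an extra 47 hours, but lowers the shared-resources pool by 47, which costs Xia their own share of that drop: 2.5/8 × 47 = 14.69.
Net gain = 47 − 14.69 = 32.31. The private return per contributed unit (0.3125) is below 1, so free-riding is indeed the best response regardless of what the others do.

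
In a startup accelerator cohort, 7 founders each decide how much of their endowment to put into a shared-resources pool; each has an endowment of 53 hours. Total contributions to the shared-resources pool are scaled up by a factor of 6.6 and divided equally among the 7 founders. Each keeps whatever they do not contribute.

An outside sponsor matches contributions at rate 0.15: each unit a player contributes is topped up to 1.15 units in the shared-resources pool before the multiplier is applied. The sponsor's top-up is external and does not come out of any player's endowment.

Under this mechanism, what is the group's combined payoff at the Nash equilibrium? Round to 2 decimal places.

2815.89 hours

With the mechanism, a contributed unit returns 6.6 × 1.15 / 7 = 1.0843 per unit of net cost to the contributor — now above 1 — so contributing fully is weakly dominant for every player.
At the Nash equilibrium everyone contributes 53. Group total payoff = 6.6 × 1.15 × 371 = 2815.89.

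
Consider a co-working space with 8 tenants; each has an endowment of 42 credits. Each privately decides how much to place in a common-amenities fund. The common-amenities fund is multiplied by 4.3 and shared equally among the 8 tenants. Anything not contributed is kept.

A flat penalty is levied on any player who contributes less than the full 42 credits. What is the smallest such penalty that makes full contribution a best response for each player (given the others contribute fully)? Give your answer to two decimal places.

19.43 credits

Given the others contribute fully, the best deviation is to contribute 0 (any partial contribution still incurs the fine and gives up units whose private return 0.5375 is below 1).
Deviating from 42 to 0 saves 42 credits but forfeits the deviator's share of the drop in the common-amenities fund: 4.3/8 × 42 = 22.57.
So the deviation gain is 42 − 22.57 = 19.43, and the fine must be at least 19.43 credits to wipe it out.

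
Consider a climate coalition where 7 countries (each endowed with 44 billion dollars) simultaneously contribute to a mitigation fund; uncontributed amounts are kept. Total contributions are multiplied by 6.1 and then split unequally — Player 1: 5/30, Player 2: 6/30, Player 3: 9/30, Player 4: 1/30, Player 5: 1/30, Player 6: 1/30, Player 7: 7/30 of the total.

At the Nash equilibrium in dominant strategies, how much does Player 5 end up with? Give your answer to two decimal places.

79.79 billion dollars

Each unit j contributes comes back to j as 6.1 × (j's share), so j prefers to contribute only if that share exceeds 1/6.1 = 0.1639; otherwise keeping the unit dominates.
Player 1, Player 2, Player 3 and Player 7 clear that bar, contributing 44 each; the remaining 3 contribute 0. Total contributed: 176.
Player 5 keeps 44 and receives 6.1 × 176 × 1/30 = 35.79 from the mitigation fund, for a payoff of 79.79.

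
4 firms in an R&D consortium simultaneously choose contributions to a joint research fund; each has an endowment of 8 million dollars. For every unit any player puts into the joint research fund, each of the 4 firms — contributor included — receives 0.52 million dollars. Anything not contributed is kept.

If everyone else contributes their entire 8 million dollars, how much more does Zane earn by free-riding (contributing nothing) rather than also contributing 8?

Switching from a contribution of 8 to 0 lets Zane keep an extra 8 million dollars, but lowers the joint research fund by 8, which costs Zane their own share of that drop: 0.52 × 8 = 4.16.
Net gain = 8 − 4.16 = 3.84. The private return per contributed unit (0.52) is below 1, so free-riding is indeed the best response regardless of what the others do.

3.84 million dollars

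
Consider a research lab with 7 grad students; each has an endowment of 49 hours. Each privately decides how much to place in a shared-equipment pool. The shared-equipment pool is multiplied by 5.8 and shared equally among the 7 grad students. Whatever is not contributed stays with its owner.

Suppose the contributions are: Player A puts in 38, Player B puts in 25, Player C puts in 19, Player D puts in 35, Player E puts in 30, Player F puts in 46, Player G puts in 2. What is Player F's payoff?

164.57 hours

Total contributed: 38 + 25 + 19 + 35 + 30 + 46 + 2 = 195.
Each receives 5.8 × 195 / 7 = 161.57 from the shared-equipment pool.
Player F keeps 49 − 46 = 3, so Player F's payoff is 3 + 161.57 = 164.57.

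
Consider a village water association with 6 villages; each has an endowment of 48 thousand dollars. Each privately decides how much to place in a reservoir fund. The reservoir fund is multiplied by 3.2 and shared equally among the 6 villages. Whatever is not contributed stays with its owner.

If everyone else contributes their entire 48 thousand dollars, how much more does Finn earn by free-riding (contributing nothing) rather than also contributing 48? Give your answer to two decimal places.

22.40 thousand dollars

Switching from a contribution of 48 to 0 lets Finn keep an extra 48 thousand dollars, but lowers the reservoir fund by 48, which costs Finn their own share of that drop: 3.2/6 × 48 = 25.60.
Net gain = 48 − 25.60 = 22.40. The private return per contributed unit (0.5333) is below 1, so free-riding is indeed the best response regardless of what the others do.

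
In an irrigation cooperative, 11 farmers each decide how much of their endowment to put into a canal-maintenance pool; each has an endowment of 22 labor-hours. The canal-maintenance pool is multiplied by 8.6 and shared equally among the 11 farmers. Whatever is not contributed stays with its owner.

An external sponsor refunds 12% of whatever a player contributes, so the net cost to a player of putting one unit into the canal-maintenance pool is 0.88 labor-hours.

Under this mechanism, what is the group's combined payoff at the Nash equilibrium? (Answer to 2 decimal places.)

Even with the mechanism, each unit contributed returns only (8.6/11) / 0.88 = 0.8884 per unit of net cost, so contributing nothing is still dominant.
At the Nash equilibrium no one contributes; group total payoff = 11 × 22 = 242.

242.00 labor-hours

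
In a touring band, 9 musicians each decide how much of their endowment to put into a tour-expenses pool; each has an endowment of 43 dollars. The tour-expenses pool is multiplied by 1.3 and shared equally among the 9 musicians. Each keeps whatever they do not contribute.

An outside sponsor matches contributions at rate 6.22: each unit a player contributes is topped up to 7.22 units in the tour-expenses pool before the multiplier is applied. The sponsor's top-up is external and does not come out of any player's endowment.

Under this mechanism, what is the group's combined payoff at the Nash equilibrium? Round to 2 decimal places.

3632.38 dollars

Under the mechanism each unit contributed yields 1.3 × 7.22 / 9 = 1.0429 back to its contributor per unit of net cost, which exceeds 1, making full contribution the dominant choice for everyone.
At the Nash equilibrium everyone contributes 43. Group total payoff = 1.3 × 7.22 × 387 = 3632.38.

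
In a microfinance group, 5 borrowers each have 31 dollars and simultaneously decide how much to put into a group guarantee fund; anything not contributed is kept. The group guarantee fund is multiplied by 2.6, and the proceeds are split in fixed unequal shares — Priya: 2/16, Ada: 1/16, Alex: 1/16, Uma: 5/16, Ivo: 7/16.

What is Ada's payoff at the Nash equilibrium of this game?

36.04 dollars

For player j, contributing a unit is worthwhile iff 2.6 × (j's share) ≥ 1, i.e. iff j's share is at least 0.3846.
The only share above 0.3846 is Ivo's 7/16, contributing 31; the remaining 4 contribute 0. Total contributed: 31.
Ada keeps 31 and receives 2.6 × 31 × 1/16 = 5.04 from the group guarantee fund, for a payoff of 36.04.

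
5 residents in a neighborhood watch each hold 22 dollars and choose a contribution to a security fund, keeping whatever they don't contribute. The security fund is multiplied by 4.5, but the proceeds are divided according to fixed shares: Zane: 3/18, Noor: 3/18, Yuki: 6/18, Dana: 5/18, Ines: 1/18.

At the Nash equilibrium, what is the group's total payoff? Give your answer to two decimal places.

Each unit j contributes comes back to j as 4.5 × (j's share), so j prefers to contribute only if that share exceeds 1/4.5 = 0.2222; otherwise keeping the unit dominates.
The shares above 0.2222 belong to Yuki and Dana, contributing 22 each; the remaining 3 contribute 0. Total contributed: 44.
The security fund pays out 4.5 × 44 = 198.00 in total (split across the unequal shares, but the aggregate is all that matters for the group sum).
The 3 free-riders keep 22 each, adding 66. Group total = 66 + 198.00 = 264.00.

264.00 dollars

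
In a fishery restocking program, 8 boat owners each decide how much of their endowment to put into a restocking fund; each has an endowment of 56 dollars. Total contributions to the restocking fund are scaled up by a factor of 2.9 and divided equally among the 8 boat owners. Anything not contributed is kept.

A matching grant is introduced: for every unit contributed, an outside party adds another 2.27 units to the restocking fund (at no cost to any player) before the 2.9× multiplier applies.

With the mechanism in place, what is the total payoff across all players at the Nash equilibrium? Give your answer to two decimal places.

With the mechanism, a contributed unit returns 2.9 × 3.27 / 8 = 1.1854 per unit of net cost to the contributor — now above 1 — so contributing fully is weakly dominant for every player.
At the Nash equilibrium everyone contributes 56. Group total payoff = 2.9 × 3.27 × 448 = 4248.38.

4248.38 dollars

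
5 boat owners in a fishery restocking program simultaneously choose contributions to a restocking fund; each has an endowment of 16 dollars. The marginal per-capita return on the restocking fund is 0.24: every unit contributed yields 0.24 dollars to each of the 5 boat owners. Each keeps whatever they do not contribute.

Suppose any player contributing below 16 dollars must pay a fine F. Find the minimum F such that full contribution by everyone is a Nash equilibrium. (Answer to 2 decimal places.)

Given the others contribute fully, the best deviation is to contribute 0 (any partial contribution still incurs the fine and gives up units whose private return 0.24 is below 1).
Deviating from 16 to 0 saves 16 dollars but forfeits the deviator's share of the drop in the restocking fund: 0.24 × 16 = 3.84.
So the deviation gain is 16 − 3.84 = 12.16, and the fine must be at least 12.16 dollars to wipe it out.

12.16 dollars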